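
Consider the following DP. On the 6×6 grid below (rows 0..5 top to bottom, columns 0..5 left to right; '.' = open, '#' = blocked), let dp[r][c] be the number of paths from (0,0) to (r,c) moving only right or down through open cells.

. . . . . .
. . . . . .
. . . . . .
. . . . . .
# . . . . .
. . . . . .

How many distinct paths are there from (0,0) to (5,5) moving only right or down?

246

r\c   0   1   2   3   4   5
  0   1   1   1   1   1   1
  1   1   2   3   4   5   6
  2   1   3   6  10  15  21
  3   1   4  10  20  35  56
  4   0   4  14  34  69 125
  5   0   4  18  52 121 246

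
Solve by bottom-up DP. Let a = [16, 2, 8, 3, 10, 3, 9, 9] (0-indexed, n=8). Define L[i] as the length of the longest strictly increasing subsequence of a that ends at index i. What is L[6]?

   i    0    1    2    3    4    5    6    7
a[i]   16    2    8    3   10    3    9    9
L[i]    1    1    2    2    3    2    3    3

3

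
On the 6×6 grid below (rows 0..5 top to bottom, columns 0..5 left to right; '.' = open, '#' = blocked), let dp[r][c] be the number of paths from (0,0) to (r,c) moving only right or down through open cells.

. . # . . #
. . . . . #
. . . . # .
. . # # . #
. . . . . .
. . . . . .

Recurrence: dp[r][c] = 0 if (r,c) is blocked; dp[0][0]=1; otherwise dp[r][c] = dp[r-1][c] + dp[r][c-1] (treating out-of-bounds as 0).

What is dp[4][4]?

5

r\c   0   1   2   3   4   5
  0   1   1   0   0   0   0
  1   1   2   2   2   2   0
  2   1   3   5   7   0   0
  3   1   4   0   0   0   0
  4   1   5   5   5   5   5
  5   1   6  11  16  21  26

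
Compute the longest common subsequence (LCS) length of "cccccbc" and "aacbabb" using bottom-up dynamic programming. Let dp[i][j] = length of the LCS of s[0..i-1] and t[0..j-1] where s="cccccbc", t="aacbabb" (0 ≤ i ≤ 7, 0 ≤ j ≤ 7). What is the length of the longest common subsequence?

   ''  a  a  c  b  a  b  b
''  0  0  0  0  0  0  0  0
 c  0  0  0  1  1  1  1  1
 c  0  0  0  1  1  1  1  1
 c  0  0  0  1  1  1  1  1
 c  0  0  0  1  1  1  1  1
 c  0  0  0  1  1  1  1  1
 b  0  0  0  1  2  2  2  2
 c  0  0  0  1  2  2  2  2

2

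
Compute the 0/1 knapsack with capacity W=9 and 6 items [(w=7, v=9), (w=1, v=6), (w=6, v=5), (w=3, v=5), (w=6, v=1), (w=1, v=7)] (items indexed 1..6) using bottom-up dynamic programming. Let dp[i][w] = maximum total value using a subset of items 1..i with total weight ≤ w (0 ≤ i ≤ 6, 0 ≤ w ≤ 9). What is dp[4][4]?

11

i\w   0   1   2   3   4   5   6   7   8   9
  0   0   0   0   0   0   0   0   0   0   0
  1   0   0   0   0   0   0   0   9   9   9
  2   0   6   6   6   6   6   6   9  15  15
  3   0   6   6   6   6   6   6  11  15  15
  4   0   6   6   6  11  11  11  11  15  15
  5   0   6   6   6  11  11  11  11  15  15
  6   0   7  13  13  13  18  18  18  18  22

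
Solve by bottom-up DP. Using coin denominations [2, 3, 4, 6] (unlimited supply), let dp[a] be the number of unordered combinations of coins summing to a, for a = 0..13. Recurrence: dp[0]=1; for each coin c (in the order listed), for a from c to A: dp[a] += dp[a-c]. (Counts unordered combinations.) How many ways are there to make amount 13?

after  coin     0     1     2     3     4     5     6     7     8     9    10    11    12    13
          2     1     0     1     0     1     0     1     0     1     0     1     0     1     0
          3     1     0     1     1     1     1     2     1     2     2     2     2     3     2
          4     1     0     1     1     2     1     3     2     4     3     5     4     7     5
          6     1     0     1     1     2     1     4     2     5     4     7     5    11     7

7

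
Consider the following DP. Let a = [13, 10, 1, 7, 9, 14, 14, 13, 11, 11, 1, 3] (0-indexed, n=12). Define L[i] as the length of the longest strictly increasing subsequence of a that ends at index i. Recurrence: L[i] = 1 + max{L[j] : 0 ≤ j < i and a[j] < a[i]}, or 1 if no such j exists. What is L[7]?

4

   i    0    1    2    3    4    5    6    7    8    9   10   11
a[i]   13   10    1    7    9   14   14   13   11   11    1    3
L[i]    1    1    1    2    3    4    4    4    4    4    1    2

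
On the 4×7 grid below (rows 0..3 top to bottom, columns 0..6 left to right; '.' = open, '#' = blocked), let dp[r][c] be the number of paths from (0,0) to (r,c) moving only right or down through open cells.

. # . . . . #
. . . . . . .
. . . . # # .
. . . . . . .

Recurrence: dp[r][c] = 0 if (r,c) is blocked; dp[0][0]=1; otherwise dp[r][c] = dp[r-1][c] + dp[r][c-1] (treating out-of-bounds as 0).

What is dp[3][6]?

r\c   0   1   2   3   4   5   6
  0   1   0   0   0   0   0   0
  1   1   1   1   1   1   1   1
  2   1   2   3   4   0   0   1
  3   1   3   6  10  10  10  11

11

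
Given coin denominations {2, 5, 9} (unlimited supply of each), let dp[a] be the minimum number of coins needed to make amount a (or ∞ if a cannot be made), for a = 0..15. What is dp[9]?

 a  0  1  2  3  4  5  6  7  8  9 10 11 12 13 14 15
dp  0  -  1  -  2  1  3  2  4  1  2  2  3  3  2  3
(- denotes ∞ / unreachable)

1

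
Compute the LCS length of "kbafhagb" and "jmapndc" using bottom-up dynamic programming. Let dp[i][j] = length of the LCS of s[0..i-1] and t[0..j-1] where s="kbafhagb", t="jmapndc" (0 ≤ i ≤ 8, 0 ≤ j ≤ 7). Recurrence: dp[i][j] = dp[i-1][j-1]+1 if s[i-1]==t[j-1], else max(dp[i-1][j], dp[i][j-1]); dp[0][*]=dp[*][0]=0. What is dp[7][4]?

1

   ''  j  m  a  p  n  d  c
''  0  0  0  0  0  0  0  0
 k  0  0  0  0  0  0  0  0
 b  0  0  0  0  0  0  0  0
 a  0  0  0  1  1  1  1  1
 f  0  0  0  1  1  1  1  1
 h  0  0  0  1  1  1  1  1
 a  0  0  0  1  1  1  1  1
 g  0  0  0  1  1  1  1  1
 b  0  0  0  1  1  1  1  1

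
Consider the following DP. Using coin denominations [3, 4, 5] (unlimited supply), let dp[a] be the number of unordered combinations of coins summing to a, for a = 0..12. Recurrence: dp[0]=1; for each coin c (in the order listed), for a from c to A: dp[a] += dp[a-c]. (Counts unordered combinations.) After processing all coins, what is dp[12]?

after  coin     0     1     2     3     4     5     6     7     8     9    10    11    12
          3     1     0     0     1     0     0     1     0     0     1     0     0     1
          4     1     0     0     1     1     0     1     1     1     1     1     1     2
          5     1     0     0     1     1     1     1     1     2     2     2     2     3

3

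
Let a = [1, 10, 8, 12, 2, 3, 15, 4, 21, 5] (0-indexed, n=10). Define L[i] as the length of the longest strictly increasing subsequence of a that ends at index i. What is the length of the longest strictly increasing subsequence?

5

   i    0    1    2    3    4    5    6    7    8    9
a[i]    1   10    8   12    2    3   15    4   21    5
L[i]    1    2    2    3    2    3    4    4    5    5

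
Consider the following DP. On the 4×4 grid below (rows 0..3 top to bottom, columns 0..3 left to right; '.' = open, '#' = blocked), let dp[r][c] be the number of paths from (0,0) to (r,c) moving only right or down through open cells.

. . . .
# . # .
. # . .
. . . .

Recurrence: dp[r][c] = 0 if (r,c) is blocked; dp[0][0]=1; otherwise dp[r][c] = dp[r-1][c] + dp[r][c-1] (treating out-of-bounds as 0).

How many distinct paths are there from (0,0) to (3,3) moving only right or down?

1

r\c   0   1   2   3
  0   1   1   1   1
  1   0   1   0   1
  2   0   0   0   1
  3   0   0   0   1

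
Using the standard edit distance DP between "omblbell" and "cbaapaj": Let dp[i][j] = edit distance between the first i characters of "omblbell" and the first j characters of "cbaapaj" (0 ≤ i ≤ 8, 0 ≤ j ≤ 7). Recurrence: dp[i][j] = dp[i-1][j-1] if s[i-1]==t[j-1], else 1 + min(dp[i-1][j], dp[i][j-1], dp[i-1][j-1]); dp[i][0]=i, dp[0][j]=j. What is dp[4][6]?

6

   ''  c  b  a  a  p  a  j
''  0  1  2  3  4  5  6  7
 o  1  1  2  3  4  5  6  7
 m  2  2  2  3  4  5  6  7
 b  3  3  2  3  4  5  6  7
 l  4  4  3  3  4  5  6  7
 b  5  5  4  4  4  5  6  7
 e  6  6  5  5  5  5  6  7
 l  7  7  6  6  6  6  6  7
 l  8  8  7  7  7  7  7  7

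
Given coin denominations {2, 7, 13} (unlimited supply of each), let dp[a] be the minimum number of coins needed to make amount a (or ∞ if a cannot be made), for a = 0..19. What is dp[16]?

 a  0  1  2  3  4  5  6  7  8  9 10 11 12 13 14 15 16 17 18 19
dp  0  -  1  -  2  -  3  1  4  2  5  3  6  1  2  2  3  3  4  4
(- denotes ∞ / unreachable)

3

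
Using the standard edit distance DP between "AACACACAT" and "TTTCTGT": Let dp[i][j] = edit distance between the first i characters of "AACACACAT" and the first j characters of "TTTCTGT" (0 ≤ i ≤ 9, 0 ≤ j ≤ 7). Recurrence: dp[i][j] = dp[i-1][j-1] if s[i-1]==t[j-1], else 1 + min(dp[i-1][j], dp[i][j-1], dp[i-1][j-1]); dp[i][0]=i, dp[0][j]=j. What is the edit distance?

   ''  T  T  T  C  T  G  T
''  0  1  2  3  4  5  6  7
 A  1  1  2  3  4  5  6  7
 A  2  2  2  3  4  5  6  7
 C  3  3  3  3  3  4  5  6
 A  4  4  4  4  4  4  5  6
 C  5  5  5  5  4  5  5  6
 A  6  6  6  6  5  5  6  6
 C  7  7  7  7  6  6  6  7
 A  8  8  8  8  7  7  7  7
 T  9  8  8  8  8  7  8  7

7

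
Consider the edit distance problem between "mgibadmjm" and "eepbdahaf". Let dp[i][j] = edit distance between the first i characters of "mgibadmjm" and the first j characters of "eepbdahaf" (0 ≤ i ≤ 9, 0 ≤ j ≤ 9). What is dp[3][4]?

   ''  e  e  p  b  d  a  h  a  f
''  0  1  2  3  4  5  6  7  8  9
 m  1  1  2  3  4  5  6  7  8  9
 g  2  2  2  3  4  5  6  7  8  9
 i  3  3  3  3  4  5  6  7  8  9
 b  4  4  4  4  3  4  5  6  7  8
 a  5  5  5  5  4  4  4  5  6  7
 d  6  6  6  6  5  4  5  5  6  7
 m  7  7  7  7  6  5  5  6  6  7
 j  8  8  8  8  7  6  6  6  7  7
 m  9  9  9  9  8  7  7  7  7  8

4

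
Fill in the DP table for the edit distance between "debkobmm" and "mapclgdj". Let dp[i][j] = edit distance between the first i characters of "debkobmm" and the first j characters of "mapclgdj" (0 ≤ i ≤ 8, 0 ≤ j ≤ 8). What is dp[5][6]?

   ''  m  a  p  c  l  g  d  j
''  0  1  2  3  4  5  6  7  8
 d  1  1  2  3  4  5  6  6  7
 e  2  2  2  3  4  5  6  7  7
 b  3  3  3  3  4  5  6  7  8
 k  4  4  4  4  4  5  6  7  8
 o  5  5  5  5  5  5  6  7  8
 b  6  6  6  6  6  6  6  7  8
 m  7  6  7  7  7  7  7  7  8
 m  8  7  7  8  8  8  8  8  8

6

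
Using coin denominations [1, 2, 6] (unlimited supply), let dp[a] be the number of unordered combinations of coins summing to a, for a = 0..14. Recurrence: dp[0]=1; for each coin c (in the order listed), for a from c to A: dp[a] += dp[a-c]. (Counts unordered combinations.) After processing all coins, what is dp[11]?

after  coin     0     1     2     3     4     5     6     7     8     9    10    11    12    13    14
          1     1     1     1     1     1     1     1     1     1     1     1     1     1     1     1
          2     1     1     2     2     3     3     4     4     5     5     6     6     7     7     8
          6     1     1     2     2     3     3     5     5     7     7     9     9    12    12    15

9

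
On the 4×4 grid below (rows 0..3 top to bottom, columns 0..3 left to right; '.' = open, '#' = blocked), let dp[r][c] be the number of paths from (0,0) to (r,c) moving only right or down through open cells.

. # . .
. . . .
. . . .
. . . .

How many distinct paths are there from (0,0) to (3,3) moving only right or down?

10

r\c   0   1   2   3
  0   1   0   0   0
  1   1   1   1   1
  2   1   2   3   4
  3   1   3   6  10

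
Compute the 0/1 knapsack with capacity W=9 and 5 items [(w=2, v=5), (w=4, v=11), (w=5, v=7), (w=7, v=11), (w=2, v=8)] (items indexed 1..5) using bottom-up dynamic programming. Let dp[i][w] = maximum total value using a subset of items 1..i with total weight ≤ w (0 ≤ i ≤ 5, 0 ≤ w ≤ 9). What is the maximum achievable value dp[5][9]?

24

i\w   0   1   2   3   4   5   6   7   8   9
  0   0   0   0   0   0   0   0   0   0   0
  1   0   0   5   5   5   5   5   5   5   5
  2   0   0   5   5  11  11  16  16  16  16
  3   0   0   5   5  11  11  16  16  16  18
  4   0   0   5   5  11  11  16  16  16  18
  5   0   0   8   8  13  13  19  19  24  24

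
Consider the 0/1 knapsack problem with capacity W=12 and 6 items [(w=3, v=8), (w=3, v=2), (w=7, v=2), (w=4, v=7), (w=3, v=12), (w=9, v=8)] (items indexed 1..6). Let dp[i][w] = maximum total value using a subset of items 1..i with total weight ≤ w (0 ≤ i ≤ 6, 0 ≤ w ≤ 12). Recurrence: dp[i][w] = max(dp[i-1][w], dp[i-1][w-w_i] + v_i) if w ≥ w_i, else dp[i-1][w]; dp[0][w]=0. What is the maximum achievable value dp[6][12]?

i\w   0   1   2   3   4   5   6   7   8   9  10  11  12
  0   0   0   0   0   0   0   0   0   0   0   0   0   0
  1   0   0   0   8   8   8   8   8   8   8   8   8   8
  2   0   0   0   8   8   8  10  10  10  10  10  10  10
  3   0   0   0   8   8   8  10  10  10  10  10  10  10
  4   0   0   0   8   8   8  10  15  15  15  17  17  17
  5   0   0   0  12  12  12  20  20  20  22  27  27  27
  6   0   0   0  12  12  12  20  20  20  22  27  27  27

27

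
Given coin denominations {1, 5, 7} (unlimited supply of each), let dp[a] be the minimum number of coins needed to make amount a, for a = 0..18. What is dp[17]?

 a  0  1  2  3  4  5  6  7  8  9 10 11 12 13 14 15 16 17 18
dp  0  1  2  3  4  1  2  1  2  3  2  3  2  3  2  3  4  3  4

3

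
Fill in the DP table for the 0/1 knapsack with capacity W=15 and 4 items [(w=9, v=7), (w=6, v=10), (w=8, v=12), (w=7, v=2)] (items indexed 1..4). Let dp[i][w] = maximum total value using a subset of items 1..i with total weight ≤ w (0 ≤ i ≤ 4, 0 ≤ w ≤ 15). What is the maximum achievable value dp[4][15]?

i\w   0   1   2   3   4   5   6   7   8   9  10  11  12  13  14  15
  0   0   0   0   0   0   0   0   0   0   0   0   0   0   0   0   0
  1   0   0   0   0   0   0   0   0   0   7   7   7   7   7   7   7
  2   0   0   0   0   0   0  10  10  10  10  10  10  10  10  10  17
  3   0   0   0   0   0   0  10  10  12  12  12  12  12  12  22  22
  4   0   0   0   0   0   0  10  10  12  12  12  12  12  12  22  22

22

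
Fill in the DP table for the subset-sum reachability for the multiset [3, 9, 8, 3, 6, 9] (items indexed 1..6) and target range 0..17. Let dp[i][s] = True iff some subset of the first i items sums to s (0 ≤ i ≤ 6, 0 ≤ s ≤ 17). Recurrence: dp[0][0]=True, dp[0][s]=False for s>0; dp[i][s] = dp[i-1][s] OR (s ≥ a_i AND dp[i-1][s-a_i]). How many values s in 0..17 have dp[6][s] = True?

i\s   0   1   2   3   4   5   6   7   8   9  10  11  12  13  14  15  16  17
  0   T   F   F   F   F   F   F   F   F   F   F   F   F   F   F   F   F   F
  1   T   F   F   T   F   F   F   F   F   F   F   F   F   F   F   F   F   F
  2   T   F   F   T   F   F   F   F   F   T   F   F   T   F   F   F   F   F
  3   T   F   F   T   F   F   F   F   T   T   F   T   T   F   F   F   F   T
  4   T   F   F   T   F   F   T   F   T   T   F   T   T   F   T   T   F   T
  5   T   F   F   T   F   F   T   F   T   T   F   T   T   F   T   T   F   T
  6   T   F   F   T   F   F   T   F   T   T   F   T   T   F   T   T   F   T

10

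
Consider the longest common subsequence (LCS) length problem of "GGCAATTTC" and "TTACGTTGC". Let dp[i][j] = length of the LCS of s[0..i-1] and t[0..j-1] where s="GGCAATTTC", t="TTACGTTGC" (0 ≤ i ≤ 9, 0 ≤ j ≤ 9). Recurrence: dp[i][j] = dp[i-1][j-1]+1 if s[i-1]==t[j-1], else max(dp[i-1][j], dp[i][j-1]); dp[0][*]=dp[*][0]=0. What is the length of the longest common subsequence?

4

   ''  T  T  A  C  G  T  T  G  C
''  0  0  0  0  0  0  0  0  0  0
 G  0  0  0  0  0  1  1  1  1  1
 G  0  0  0  0  0  1  1  1  2  2
 C  0  0  0  0  1  1  1  1  2  3
 A  0  0  0  1  1  1  1  1  2  3
 A  0  0  0  1  1  1  1  1  2  3
 T  0  1  1  1  1  1  2  2  2  3
 T  0  1  2  2  2  2  2  3  3  3
 T  0  1  2  2  2  2  3  3  3  3
 C  0  1  2  2  3  3  3  3  3  4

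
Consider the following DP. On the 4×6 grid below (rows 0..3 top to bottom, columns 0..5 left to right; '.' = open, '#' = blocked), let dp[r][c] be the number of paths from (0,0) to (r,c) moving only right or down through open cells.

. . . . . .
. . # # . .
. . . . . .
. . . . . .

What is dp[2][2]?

3

r\c   0   1   2   3   4   5
  0   1   1   1   1   1   1
  1   1   2   0   0   1   2
  2   1   3   3   3   4   6
  3   1   4   7  10  14  20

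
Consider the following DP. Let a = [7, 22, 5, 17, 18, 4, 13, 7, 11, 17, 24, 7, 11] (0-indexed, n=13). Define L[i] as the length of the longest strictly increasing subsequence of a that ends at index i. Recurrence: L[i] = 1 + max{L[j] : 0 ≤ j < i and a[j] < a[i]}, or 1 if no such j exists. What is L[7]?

   i    0    1    2    3    4    5    6    7    8    9   10   11   12
a[i]    7   22    5   17   18    4   13    7   11   17   24    7   11
L[i]    1    2    1    2    3    1    2    2    3    4    5    2    3

2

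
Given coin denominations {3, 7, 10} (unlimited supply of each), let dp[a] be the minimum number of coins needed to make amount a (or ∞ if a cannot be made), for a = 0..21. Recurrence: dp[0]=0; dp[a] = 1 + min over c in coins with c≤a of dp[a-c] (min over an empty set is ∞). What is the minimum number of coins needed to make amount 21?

3

 a  0  1  2  3  4  5  6  7  8  9 10 11 12 13 14 15 16 17 18 19 20 21
dp  0  -  -  1  -  -  2  1  -  3  1  -  4  2  2  5  3  2  6  4  2  3
(- denotes ∞ / unreachable)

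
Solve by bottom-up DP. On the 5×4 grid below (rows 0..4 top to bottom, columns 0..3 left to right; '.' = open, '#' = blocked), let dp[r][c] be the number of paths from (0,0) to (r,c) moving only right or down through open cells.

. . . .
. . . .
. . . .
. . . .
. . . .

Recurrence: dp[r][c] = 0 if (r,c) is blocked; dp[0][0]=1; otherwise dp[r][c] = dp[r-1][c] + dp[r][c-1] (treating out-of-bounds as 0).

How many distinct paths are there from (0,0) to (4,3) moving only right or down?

35

r\c   0   1   2   3
  0   1   1   1   1
  1   1   2   3   4
  2   1   3   6  10
  3   1   4  10  20
  4   1   5  15  35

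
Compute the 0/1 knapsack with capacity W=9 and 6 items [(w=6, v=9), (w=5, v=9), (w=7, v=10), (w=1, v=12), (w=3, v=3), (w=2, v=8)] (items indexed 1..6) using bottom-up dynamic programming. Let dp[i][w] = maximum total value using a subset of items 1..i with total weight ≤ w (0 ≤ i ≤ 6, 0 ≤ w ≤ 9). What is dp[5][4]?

i\w   0   1   2   3   4   5   6   7   8   9
  0   0   0   0   0   0   0   0   0   0   0
  1   0   0   0   0   0   0   9   9   9   9
  2   0   0   0   0   0   9   9   9   9   9
  3   0   0   0   0   0   9   9  10  10  10
  4   0  12  12  12  12  12  21  21  22  22
  5   0  12  12  12  15  15  21  21  22  24
  6   0  12  12  20  20  20  23  23  29  29

15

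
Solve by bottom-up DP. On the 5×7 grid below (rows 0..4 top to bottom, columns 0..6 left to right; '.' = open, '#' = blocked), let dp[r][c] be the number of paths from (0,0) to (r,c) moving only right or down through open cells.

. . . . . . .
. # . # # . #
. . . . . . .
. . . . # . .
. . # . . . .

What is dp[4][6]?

r\c   0   1   2   3   4   5   6
  0   1   1   1   1   1   1   1
  1   1   0   1   0   0   1   0
  2   1   1   2   2   2   3   3
  3   1   2   4   6   0   3   6
  4   1   3   0   6   6   9  15

15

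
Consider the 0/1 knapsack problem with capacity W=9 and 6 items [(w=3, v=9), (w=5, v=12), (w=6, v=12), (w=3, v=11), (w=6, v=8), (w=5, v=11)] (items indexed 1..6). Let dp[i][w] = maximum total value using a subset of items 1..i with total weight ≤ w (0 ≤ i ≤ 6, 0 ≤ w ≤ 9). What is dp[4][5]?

i\w   0   1   2   3   4   5   6   7   8   9
  0   0   0   0   0   0   0   0   0   0   0
  1   0   0   0   9   9   9   9   9   9   9
  2   0   0   0   9   9  12  12  12  21  21
  3   0   0   0   9   9  12  12  12  21  21
  4   0   0   0  11  11  12  20  20  23  23
  5   0   0   0  11  11  12  20  20  23  23
  6   0   0   0  11  11  12  20  20  23  23

12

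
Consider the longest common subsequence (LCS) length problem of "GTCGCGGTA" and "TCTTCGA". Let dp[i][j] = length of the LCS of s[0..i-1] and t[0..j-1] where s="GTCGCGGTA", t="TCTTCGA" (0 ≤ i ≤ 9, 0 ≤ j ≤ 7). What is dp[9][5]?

3

   ''  T  C  T  T  C  G  A
''  0  0  0  0  0  0  0  0
 G  0  0  0  0  0  0  1  1
 T  0  1  1  1  1  1  1  1
 C  0  1  2  2  2  2  2  2
 G  0  1  2  2  2  2  3  3
 C  0  1  2  2  2  3  3  3
 G  0  1  2  2  2  3  4  4
 G  0  1  2  2  2  3  4  4
 T  0  1  2  3  3  3  4  4
 A  0  1  2  3  3  3  4  5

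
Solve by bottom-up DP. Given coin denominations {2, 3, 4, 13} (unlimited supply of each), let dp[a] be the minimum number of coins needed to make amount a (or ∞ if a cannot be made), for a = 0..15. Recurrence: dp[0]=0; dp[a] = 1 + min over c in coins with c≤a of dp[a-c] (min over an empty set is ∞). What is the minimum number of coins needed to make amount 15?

2

 a  0  1  2  3  4  5  6  7  8  9 10 11 12 13 14 15
dp  0  -  1  1  1  2  2  2  2  3  3  3  3  1  4  2
(- denotes ∞ / unreachable)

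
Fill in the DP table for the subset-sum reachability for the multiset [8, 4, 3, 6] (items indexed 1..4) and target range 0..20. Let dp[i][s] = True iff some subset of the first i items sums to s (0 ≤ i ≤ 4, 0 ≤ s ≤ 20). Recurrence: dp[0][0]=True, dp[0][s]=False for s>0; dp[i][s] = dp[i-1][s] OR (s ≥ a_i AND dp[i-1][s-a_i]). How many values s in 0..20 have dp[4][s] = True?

i\s   0   1   2   3   4   5   6   7   8   9  10  11  12  13  14  15  16  17  18  19  20
  0   T   F   F   F   F   F   F   F   F   F   F   F   F   F   F   F   F   F   F   F   F
  1   T   F   F   F   F   F   F   F   T   F   F   F   F   F   F   F   F   F   F   F   F
  2   T   F   F   F   T   F   F   F   T   F   F   F   T   F   F   F   F   F   F   F   F
  3   T   F   F   T   T   F   F   T   T   F   F   T   T   F   F   T   F   F   F   F   F
  4   T   F   F   T   T   F   T   T   T   T   T   T   T   T   T   T   F   T   T   F   F

15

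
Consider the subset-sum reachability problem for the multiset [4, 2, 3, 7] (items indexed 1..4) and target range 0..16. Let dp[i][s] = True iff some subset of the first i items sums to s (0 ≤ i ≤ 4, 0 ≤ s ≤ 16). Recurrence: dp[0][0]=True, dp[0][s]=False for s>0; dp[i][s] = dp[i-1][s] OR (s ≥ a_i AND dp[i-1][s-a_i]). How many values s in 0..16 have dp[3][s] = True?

i\s   0   1   2   3   4   5   6   7   8   9  10  11  12  13  14  15  16
  0   T   F   F   F   F   F   F   F   F   F   F   F   F   F   F   F   F
  1   T   F   F   F   T   F   F   F   F   F   F   F   F   F   F   F   F
  2   T   F   T   F   T   F   T   F   F   F   F   F   F   F   F   F   F
  3   T   F   T   T   T   T   T   T   F   T   F   F   F   F   F   F   F
  4   T   F   T   T   T   T   T   T   F   T   T   T   T   T   T   F   T

8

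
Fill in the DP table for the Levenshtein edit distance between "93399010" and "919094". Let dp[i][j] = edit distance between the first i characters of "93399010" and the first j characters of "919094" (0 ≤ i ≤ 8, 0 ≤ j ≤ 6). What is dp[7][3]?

5

   ''  9  1  9  0  9  4
''  0  1  2  3  4  5  6
 9  1  0  1  2  3  4  5
 3  2  1  1  2  3  4  5
 3  3  2  2  2  3  4  5
 9  4  3  3  2  3  3  4
 9  5  4  4  3  3  3  4
 0  6  5  5  4  3  4  4
 1  7  6  5  5  4  4  5
 0  8  7  6  6  5  5  5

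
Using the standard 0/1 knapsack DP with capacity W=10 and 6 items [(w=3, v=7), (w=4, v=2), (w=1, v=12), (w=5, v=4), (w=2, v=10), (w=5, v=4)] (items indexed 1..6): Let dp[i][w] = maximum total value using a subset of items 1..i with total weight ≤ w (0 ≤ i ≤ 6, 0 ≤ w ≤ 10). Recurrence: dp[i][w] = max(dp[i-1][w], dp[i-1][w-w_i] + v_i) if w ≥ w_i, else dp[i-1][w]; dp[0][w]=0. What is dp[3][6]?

i\w   0   1   2   3   4   5   6   7   8   9  10
  0   0   0   0   0   0   0   0   0   0   0   0
  1   0   0   0   7   7   7   7   7   7   7   7
  2   0   0   0   7   7   7   7   9   9   9   9
  3   0  12  12  12  19  19  19  19  21  21  21
  4   0  12  12  12  19  19  19  19  21  23  23
  5   0  12  12  22  22  22  29  29  29  29  31
  6   0  12  12  22  22  22  29  29  29  29  31

19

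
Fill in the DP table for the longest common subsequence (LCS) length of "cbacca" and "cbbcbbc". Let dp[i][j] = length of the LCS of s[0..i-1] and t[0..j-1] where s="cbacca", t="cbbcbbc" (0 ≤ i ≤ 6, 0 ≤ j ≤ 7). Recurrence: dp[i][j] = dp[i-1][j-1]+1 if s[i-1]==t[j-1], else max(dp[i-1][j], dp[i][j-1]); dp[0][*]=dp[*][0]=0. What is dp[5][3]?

2

   ''  c  b  b  c  b  b  c
''  0  0  0  0  0  0  0  0
 c  0  1  1  1  1  1  1  1
 b  0  1  2  2  2  2  2  2
 a  0  1  2  2  2  2  2  2
 c  0  1  2  2  3  3  3  3
 c  0  1  2  2  3  3  3  4
 a  0  1  2  2  3  3  3  4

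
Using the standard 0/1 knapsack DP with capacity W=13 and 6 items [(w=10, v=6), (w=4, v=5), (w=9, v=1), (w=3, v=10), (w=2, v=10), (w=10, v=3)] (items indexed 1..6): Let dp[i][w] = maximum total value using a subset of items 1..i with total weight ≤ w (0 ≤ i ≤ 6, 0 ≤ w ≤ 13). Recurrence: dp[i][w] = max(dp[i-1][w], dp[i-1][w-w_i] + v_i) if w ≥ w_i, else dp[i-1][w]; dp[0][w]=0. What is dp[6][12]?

i\w   0   1   2   3   4   5   6   7   8   9  10  11  12  13
  0   0   0   0   0   0   0   0   0   0   0   0   0   0   0
  1   0   0   0   0   0   0   0   0   0   0   6   6   6   6
  2   0   0   0   0   5   5   5   5   5   5   6   6   6   6
  3   0   0   0   0   5   5   5   5   5   5   6   6   6   6
  4   0   0   0  10  10  10  10  15  15  15  15  15  15  16
  5   0   0  10  10  10  20  20  20  20  25  25  25  25  25
  6   0   0  10  10  10  20  20  20  20  25  25  25  25  25

25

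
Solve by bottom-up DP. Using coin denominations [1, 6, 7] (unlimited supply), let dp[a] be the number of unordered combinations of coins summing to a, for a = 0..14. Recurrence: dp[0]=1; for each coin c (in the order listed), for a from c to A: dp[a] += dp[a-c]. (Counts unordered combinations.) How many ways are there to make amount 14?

6

after  coin     0     1     2     3     4     5     6     7     8     9    10    11    12    13    14
          1     1     1     1     1     1     1     1     1     1     1     1     1     1     1     1
          6     1     1     1     1     1     1     2     2     2     2     2     2     3     3     3
          7     1     1     1     1     1     1     2     3     3     3     3     3     4     5     6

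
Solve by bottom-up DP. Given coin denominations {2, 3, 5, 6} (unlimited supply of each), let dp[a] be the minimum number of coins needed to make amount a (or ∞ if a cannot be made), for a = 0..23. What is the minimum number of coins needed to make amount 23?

 a  0  1  2  3  4  5  6  7  8  9 10 11 12 13 14 15 16 17 18 19 20 21 22 23
dp  0  -  1  1  2  1  1  2  2  2  2  2  2  3  3  3  3  3  3  4  4  4  4  4
(- denotes ∞ / unreachable)

4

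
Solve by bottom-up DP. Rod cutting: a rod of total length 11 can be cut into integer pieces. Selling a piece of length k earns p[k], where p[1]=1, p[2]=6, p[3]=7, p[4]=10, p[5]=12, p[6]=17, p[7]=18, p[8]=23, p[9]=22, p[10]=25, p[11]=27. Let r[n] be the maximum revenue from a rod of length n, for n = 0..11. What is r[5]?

13

   n    0    1    2    3    4    5    6    7    8    9   10   11
r[n]    0    1    6    7   12   13   18   19   24   25   30   31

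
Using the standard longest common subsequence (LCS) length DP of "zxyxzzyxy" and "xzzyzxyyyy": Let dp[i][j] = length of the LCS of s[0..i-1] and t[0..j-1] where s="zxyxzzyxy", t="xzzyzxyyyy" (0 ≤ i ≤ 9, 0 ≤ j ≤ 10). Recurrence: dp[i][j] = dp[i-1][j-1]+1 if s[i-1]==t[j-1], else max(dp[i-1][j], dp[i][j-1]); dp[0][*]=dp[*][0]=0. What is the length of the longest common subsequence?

   ''  x  z  z  y  z  x  y  y  y  y
''  0  0  0  0  0  0  0  0  0  0  0
 z  0  0  1  1  1  1  1  1  1  1  1
 x  0  1  1  1  1  1  2  2  2  2  2
 y  0  1  1  1  2  2  2  3  3  3  3
 x  0  1  1  1  2  2  3  3  3  3  3
 z  0  1  2  2  2  3  3  3  3  3  3
 z  0  1  2  3  3  3  3  3  3  3  3
 y  0  1  2  3  4  4  4  4  4  4  4
 x  0  1  2  3  4  4  5  5  5  5  5
 y  0  1  2  3  4  4  5  6  6  6  6

6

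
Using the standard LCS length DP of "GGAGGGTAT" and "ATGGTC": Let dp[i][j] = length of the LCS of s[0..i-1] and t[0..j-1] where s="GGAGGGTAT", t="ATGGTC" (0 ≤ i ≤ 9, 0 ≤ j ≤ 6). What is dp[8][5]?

4

   ''  A  T  G  G  T  C
''  0  0  0  0  0  0  0
 G  0  0  0  1  1  1  1
 G  0  0  0  1  2  2  2
 A  0  1  1  1  2  2  2
 G  0  1  1  2  2  2  2
 G  0  1  1  2  3  3  3
 G  0  1  1  2  3  3  3
 T  0  1  2  2  3  4  4
 A  0  1  2  2  3  4  4
 T  0  1  2  2  3  4  4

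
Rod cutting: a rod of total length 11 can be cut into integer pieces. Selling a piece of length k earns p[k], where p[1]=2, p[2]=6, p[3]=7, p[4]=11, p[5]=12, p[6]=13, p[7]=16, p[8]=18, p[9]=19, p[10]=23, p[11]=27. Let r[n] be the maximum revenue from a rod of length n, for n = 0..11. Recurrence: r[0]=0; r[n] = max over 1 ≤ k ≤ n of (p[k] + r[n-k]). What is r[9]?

   n    0    1    2    3    4    5    6    7    8    9   10   11
r[n]    0    2    6    8   12   14   18   20   24   26   30   32

26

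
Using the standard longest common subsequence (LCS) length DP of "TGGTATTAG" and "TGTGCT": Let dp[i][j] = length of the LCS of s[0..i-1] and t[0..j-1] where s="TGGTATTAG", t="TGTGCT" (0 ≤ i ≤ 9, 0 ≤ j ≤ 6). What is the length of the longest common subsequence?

   ''  T  G  T  G  C  T
''  0  0  0  0  0  0  0
 T  0  1  1  1  1  1  1
 G  0  1  2  2  2  2  2
 G  0  1  2  2  3  3  3
 T  0  1  2  3  3  3  4
 A  0  1  2  3  3  3  4
 T  0  1  2  3  3  3  4
 T  0  1  2  3  3  3  4
 A  0  1  2  3  3  3  4
 G  0  1  2  3  4  4  4

4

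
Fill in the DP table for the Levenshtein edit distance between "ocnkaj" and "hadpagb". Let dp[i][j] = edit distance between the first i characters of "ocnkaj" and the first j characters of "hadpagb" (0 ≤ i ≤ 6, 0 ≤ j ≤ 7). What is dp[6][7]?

   ''  h  a  d  p  a  g  b
''  0  1  2  3  4  5  6  7
 o  1  1  2  3  4  5  6  7
 c  2  2  2  3  4  5  6  7
 n  3  3  3  3  4  5  6  7
 k  4  4  4  4  4  5  6  7
 a  5  5  4  5  5  4  5  6
 j  6  6  5  5  6  5  5  6

6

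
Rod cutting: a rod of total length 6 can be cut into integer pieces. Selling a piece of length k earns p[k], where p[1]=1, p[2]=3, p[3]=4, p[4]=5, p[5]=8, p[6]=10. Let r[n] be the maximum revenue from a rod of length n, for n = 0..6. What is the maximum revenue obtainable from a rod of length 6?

   n    0    1    2    3    4    5    6
r[n]    0    1    3    4    6    8   10

10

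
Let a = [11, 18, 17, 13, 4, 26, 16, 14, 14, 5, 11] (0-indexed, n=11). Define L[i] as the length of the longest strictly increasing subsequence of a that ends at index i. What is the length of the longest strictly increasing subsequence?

   i    0    1    2    3    4    5    6    7    8    9   10
a[i]   11   18   17   13    4   26   16   14   14    5   11
L[i]    1    2    2    2    1    3    3    3    3    2    3

3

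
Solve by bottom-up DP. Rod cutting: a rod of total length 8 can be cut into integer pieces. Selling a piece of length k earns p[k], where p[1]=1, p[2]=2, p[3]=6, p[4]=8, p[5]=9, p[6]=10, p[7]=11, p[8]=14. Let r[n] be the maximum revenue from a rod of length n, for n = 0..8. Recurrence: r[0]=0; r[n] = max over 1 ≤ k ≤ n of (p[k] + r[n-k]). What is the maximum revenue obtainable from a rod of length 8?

16

   n    0    1    2    3    4    5    6    7    8
r[n]    0    1    2    6    8    9   12   14   16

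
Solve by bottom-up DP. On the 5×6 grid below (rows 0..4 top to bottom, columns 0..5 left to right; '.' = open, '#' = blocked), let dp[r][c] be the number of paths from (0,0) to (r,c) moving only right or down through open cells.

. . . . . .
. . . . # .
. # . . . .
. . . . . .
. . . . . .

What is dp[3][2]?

4

r\c   0   1   2   3   4   5
  0   1   1   1   1   1   1
  1   1   2   3   4   0   1
  2   1   0   3   7   7   8
  3   1   1   4  11  18  26
  4   1   2   6  17  35  61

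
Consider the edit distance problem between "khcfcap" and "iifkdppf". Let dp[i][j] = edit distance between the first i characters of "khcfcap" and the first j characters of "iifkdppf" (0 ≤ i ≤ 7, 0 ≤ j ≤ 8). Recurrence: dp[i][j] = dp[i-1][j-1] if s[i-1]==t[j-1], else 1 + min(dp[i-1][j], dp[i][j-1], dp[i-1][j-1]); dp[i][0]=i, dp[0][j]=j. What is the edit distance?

7

   ''  i  i  f  k  d  p  p  f
''  0  1  2  3  4  5  6  7  8
 k  1  1  2  3  3  4  5  6  7
 h  2  2  2  3  4  4  5  6  7
 c  3  3  3  3  4  5  5  6  7
 f  4  4  4  3  4  5  6  6  6
 c  5  5  5  4  4  5  6  7  7
 a  6  6  6  5  5  5  6  7  8
 p  7  7  7  6  6  6  5  6  7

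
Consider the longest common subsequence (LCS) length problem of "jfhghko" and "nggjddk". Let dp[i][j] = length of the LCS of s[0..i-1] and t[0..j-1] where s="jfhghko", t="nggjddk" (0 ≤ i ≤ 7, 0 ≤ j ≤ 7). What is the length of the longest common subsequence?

   ''  n  g  g  j  d  d  k
''  0  0  0  0  0  0  0  0
 j  0  0  0  0  1  1  1  1
 f  0  0  0  0  1  1  1  1
 h  0  0  0  0  1  1  1  1
 g  0  0  1  1  1  1  1  1
 h  0  0  1  1  1  1  1  1
 k  0  0  1  1  1  1  1  2
 o  0  0  1  1  1  1  1  2

2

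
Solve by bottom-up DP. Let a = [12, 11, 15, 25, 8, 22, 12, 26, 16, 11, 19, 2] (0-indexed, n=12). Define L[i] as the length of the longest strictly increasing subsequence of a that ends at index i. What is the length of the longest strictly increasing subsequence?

4

   i    0    1    2    3    4    5    6    7    8    9   10   11
a[i]   12   11   15   25    8   22   12   26   16   11   19    2
L[i]    1    1    2    3    1    3    2    4    3    2    4    1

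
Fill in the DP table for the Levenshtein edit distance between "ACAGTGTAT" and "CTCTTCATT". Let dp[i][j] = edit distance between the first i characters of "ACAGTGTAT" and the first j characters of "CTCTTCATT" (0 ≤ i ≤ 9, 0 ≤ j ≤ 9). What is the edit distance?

6

   ''  C  T  C  T  T  C  A  T  T
''  0  1  2  3  4  5  6  7  8  9
 A  1  1  2  3  4  5  6  6  7  8
 C  2  1  2  2  3  4  5  6  7  8
 A  3  2  2  3  3  4  5  5  6  7
 G  4  3  3  3  4  4  5  6  6  7
 T  5  4  3  4  3  4  5  6  6  6
 G  6  5  4  4  4  4  5  6  7  7
 T  7  6  5  5  4  4  5  6  6  7
 A  8  7  6  6  5  5  5  5  6  7
 T  9  8  7  7  6  5  6  6  5  6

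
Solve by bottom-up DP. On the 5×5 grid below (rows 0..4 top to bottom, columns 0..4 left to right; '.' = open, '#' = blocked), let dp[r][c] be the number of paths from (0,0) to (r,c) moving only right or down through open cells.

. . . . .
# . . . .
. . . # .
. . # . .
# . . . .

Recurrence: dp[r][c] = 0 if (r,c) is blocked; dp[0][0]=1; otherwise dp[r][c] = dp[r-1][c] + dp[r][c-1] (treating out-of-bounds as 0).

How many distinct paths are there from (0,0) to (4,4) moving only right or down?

5

r\c   0   1   2   3   4
  0   1   1   1   1   1
  1   0   1   2   3   4
  2   0   1   3   0   4
  3   0   1   0   0   4
  4   0   1   1   1   5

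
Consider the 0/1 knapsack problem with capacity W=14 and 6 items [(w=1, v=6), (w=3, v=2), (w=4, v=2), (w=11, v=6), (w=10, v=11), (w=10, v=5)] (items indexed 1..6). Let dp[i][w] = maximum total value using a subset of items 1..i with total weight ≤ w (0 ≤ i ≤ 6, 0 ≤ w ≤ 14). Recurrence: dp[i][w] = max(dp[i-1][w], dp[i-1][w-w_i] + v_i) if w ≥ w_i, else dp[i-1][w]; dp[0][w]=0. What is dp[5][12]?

i\w   0   1   2   3   4   5   6   7   8   9  10  11  12  13  14
  0   0   0   0   0   0   0   0   0   0   0   0   0   0   0   0
  1   0   6   6   6   6   6   6   6   6   6   6   6   6   6   6
  2   0   6   6   6   8   8   8   8   8   8   8   8   8   8   8
  3   0   6   6   6   8   8   8   8  10  10  10  10  10  10  10
  4   0   6   6   6   8   8   8   8  10  10  10  10  12  12  12
  5   0   6   6   6   8   8   8   8  10  10  11  17  17  17  19
  6   0   6   6   6   8   8   8   8  10  10  11  17  17  17  19

17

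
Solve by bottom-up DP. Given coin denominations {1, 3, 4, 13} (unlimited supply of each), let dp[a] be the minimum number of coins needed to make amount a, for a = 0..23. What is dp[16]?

2

 a  0  1  2  3  4  5  6  7  8  9 10 11 12 13 14 15 16 17 18 19 20 21 22 23
dp  0  1  2  1  1  2  2  2  2  3  3  3  3  1  2  3  2  2  3  3  3  3  4  4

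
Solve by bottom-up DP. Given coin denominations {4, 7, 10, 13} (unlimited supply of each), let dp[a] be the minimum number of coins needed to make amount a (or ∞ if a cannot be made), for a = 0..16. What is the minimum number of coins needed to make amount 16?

4

 a  0  1  2  3  4  5  6  7  8  9 10 11 12 13 14 15 16
dp  0  -  -  -  1  -  -  1  2  -  1  2  3  1  2  3  4
(- denotes ∞ / unreachable)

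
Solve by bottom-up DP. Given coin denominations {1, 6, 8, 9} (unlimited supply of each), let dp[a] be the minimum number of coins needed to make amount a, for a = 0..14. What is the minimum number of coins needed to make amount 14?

 a  0  1  2  3  4  5  6  7  8  9 10 11 12 13 14
dp  0  1  2  3  4  5  1  2  1  1  2  3  2  3  2

2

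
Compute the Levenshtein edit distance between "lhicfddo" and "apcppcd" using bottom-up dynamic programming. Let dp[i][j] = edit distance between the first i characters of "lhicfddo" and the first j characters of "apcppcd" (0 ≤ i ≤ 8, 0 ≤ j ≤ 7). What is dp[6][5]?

   ''  a  p  c  p  p  c  d
''  0  1  2  3  4  5  6  7
 l  1  1  2  3  4  5  6  7
 h  2  2  2  3  4  5  6  7
 i  3  3  3  3  4  5  6  7
 c  4  4  4  3  4  5  5  6
 f  5  5  5  4  4  5  6  6
 d  6  6  6  5  5  5  6  6
 d  7  7  7  6  6  6  6  6
 o  8  8  8  7  7  7  7  7

5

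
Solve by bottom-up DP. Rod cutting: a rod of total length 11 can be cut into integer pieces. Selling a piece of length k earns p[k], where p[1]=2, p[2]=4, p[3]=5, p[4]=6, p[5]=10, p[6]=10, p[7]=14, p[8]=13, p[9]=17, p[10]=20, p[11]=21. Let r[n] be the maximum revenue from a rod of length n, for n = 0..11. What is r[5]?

10

   n    0    1    2    3    4    5    6    7    8    9   10   11
r[n]    0    2    4    6    8   10   12   14   16   18   20   22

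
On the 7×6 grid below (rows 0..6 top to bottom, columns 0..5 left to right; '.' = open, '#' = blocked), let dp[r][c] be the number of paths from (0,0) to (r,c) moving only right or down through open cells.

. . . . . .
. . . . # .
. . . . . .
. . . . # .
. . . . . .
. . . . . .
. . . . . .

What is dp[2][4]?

10

r\c   0   1   2   3   4   5
  0   1   1   1   1   1   1
  1   1   2   3   4   0   1
  2   1   3   6  10  10  11
  3   1   4  10  20   0  11
  4   1   5  15  35  35  46
  5   1   6  21  56  91 137
  6   1   7  28  84 175 312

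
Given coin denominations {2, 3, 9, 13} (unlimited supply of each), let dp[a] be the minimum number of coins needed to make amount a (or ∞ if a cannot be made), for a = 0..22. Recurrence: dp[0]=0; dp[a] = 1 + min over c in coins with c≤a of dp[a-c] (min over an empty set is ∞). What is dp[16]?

 a  0  1  2  3  4  5  6  7  8  9 10 11 12 13 14 15 16 17 18 19 20 21 22
dp  0  -  1  1  2  2  2  3  3  1  4  2  2  1  3  2  2  3  2  3  3  3  2
(- denotes ∞ / unreachable)

2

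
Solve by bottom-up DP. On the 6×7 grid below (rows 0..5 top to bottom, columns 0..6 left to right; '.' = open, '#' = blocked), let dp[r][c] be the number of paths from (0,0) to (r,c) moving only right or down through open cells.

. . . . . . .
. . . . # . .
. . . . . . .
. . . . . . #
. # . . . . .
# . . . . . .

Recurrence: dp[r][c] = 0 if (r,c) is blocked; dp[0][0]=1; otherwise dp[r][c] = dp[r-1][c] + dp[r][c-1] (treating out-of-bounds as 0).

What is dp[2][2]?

r\c   0   1   2   3   4   5   6
  0   1   1   1   1   1   1   1
  1   1   2   3   4   0   1   2
  2   1   3   6  10  10  11  13
  3   1   4  10  20  30  41   0
  4   1   0  10  30  60 101 101
  5   0   0  10  40 100 201 302

6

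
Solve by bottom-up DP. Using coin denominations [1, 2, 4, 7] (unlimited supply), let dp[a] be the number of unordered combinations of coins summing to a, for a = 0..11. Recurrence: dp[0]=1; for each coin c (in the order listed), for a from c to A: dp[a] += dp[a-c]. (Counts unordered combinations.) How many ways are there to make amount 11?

16

after  coin     0     1     2     3     4     5     6     7     8     9    10    11
          1     1     1     1     1     1     1     1     1     1     1     1     1
          2     1     1     2     2     3     3     4     4     5     5     6     6
          4     1     1     2     2     4     4     6     6     9     9    12    12
          7     1     1     2     2     4     4     6     7    10    11    14    16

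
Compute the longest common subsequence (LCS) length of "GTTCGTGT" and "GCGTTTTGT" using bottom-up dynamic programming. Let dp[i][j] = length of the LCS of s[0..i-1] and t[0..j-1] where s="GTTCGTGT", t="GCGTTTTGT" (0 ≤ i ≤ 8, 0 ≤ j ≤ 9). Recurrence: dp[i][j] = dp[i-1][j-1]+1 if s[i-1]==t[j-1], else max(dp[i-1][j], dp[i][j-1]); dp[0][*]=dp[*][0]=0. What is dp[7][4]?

4

   ''  G  C  G  T  T  T  T  G  T
''  0  0  0  0  0  0  0  0  0  0
 G  0  1  1  1  1  1  1  1  1  1
 T  0  1  1  1  2  2  2  2  2  2
 T  0  1  1  1  2  3  3  3  3  3
 C  0  1  2  2  2  3  3  3  3  3
 G  0  1  2  3  3  3  3  3  4  4
 T  0  1  2  3  4  4  4  4  4  5
 G  0  1  2  3  4  4  4  4  5  5
 T  0  1  2  3  4  5  5  5  5  6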